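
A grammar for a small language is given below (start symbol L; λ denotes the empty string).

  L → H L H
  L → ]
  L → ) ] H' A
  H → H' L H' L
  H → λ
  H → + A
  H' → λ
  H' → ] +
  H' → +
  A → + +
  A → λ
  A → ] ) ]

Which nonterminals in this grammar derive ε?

Directly nullable (have an λ-production): H, H', A.
No other nonterminal has a production whose RHS symbols are all nullable.

{ A, H, H' }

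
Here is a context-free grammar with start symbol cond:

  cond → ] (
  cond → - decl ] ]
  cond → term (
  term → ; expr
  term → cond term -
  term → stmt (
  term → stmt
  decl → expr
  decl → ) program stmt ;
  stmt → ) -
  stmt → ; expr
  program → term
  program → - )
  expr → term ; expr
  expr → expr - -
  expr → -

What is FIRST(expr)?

{ ), -, ;, ] }

From expr → term ; expr: add FIRST(term) = { ), -, ;, ] }.
From expr → expr - -: add FIRST(expr) = { ), -, ;, ] }.
expr → - contributes {-}.
Union: FIRST(expr) = { ), -, ;, ] }.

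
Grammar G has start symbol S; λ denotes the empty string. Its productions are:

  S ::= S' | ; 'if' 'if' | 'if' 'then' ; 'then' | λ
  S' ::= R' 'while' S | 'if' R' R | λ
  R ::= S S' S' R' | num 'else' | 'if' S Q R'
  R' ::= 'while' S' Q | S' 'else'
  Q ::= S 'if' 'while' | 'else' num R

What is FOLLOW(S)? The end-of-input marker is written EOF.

{ EOF, 'else', 'if', 'while', ; }

S is the start symbol, so EOF ∈ FOLLOW(S).
In S' ::= R' 'while' S: S is at the end, add FOLLOW(S') = { EOF, 'else', 'if', 'while', ; }.
In R ::= S S' S' R': add FIRST(S' S' R') = { 'else', 'if', 'while' }.
In R ::= 'if' S Q R': add FIRST(Q R') = { 'else', 'if', 'while', ; }.
In Q ::= S 'if' 'while': add FIRST('if' 'while') = { 'if' }.
Union: FOLLOW(S) = { EOF, 'else', 'if', 'while', ; }.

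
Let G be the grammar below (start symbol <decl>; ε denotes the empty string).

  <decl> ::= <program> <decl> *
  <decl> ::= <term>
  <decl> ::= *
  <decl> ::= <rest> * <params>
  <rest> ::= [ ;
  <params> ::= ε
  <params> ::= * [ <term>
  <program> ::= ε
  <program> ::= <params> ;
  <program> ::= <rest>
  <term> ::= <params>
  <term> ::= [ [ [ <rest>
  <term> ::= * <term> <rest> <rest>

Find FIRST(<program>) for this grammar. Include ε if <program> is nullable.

<program> ::= ε contributes ε.
From <program> ::= <params> ;: <params> nullable, take FIRST(<params>) ∪ {;} = { *, ; }.
From <program> ::= <rest>: add FIRST(<rest>) = { [ }.
Union: FIRST(<program>) = { *, ;, [, ε }.

{ *, ;, [, ε }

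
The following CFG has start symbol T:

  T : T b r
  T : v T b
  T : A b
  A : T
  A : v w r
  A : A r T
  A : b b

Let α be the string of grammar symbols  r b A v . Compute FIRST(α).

{ r }

r is a terminal; add {r} and stop.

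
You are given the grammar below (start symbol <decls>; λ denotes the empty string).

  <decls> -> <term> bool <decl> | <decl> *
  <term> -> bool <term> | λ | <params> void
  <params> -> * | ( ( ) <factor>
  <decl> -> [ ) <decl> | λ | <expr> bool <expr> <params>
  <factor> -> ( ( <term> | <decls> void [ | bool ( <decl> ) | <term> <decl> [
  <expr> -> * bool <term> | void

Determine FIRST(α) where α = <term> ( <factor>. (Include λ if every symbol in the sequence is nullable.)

{ (, *, bool }

Add FIRST(<term>)\{λ} = { (, *, bool }; <term> is nullable, continue.
( is a terminal; add {(} and stop.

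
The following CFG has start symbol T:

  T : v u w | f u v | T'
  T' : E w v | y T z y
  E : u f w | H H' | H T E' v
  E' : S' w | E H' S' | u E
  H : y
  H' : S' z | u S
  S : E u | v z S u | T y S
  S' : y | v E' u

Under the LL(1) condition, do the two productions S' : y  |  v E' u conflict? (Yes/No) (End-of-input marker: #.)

FIRST(y) = { y } and FIRST(v E' u) = { v }.
The FIRST sets are disjoint and neither alternative is nullable — no conflict.

No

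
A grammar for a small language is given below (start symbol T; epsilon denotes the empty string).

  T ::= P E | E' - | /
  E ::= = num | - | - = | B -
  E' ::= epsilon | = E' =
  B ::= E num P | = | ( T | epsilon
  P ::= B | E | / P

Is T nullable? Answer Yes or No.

Nullable nonterminals: B, E', P.
No production of T has an RHS whose symbols are all nullable, so T is not nullable.

No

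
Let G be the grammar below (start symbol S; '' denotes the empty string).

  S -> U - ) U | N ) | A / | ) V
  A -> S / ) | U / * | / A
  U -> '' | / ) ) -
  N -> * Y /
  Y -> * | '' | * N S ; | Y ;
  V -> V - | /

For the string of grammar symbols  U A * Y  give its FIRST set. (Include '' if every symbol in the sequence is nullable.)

{ ), *, -, / }

Add FIRST(U)\{''} = { / }; U is nullable, continue.
Add FIRST(A) = { ), *, -, / }; A is not nullable, stop.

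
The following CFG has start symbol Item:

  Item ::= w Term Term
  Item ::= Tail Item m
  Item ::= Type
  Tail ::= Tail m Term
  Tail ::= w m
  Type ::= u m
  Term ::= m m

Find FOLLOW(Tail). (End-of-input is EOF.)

{ m, u, w }

In Item ::= Tail Item m: add FIRST(Item m) = { u, w }.
In Tail ::= Tail m Term: add FIRST(m Term) = { m }.
Union: FOLLOW(Tail) = { m, u, w }.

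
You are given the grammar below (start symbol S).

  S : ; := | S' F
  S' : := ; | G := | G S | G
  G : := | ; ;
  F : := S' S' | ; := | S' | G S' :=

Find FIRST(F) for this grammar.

{ :=, ; }

F : := S' S' contributes {:=}.
F : ; := contributes {;}.
From F : S': add FIRST(S') = { :=, ; }.
From F : G S' :=: add FIRST(G) = { :=, ; }.
Union: FIRST(F) = { :=, ; }.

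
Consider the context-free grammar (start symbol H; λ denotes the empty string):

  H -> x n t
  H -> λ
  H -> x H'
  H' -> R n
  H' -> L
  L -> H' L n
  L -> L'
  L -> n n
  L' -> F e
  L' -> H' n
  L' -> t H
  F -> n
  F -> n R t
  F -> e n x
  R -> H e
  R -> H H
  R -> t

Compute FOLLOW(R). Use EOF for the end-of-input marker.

In H' -> R n: add FIRST(n) = { n }.
In F -> n R t: add FIRST(t) = { t }.
Union: FOLLOW(R) = { n, t }.

{ n, t }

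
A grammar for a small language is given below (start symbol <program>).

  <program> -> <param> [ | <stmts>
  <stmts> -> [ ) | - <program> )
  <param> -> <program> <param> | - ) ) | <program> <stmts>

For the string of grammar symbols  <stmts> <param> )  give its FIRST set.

Add FIRST(<stmts>) = { -, [ }; <stmts> is not nullable, stop.

{ -, [ }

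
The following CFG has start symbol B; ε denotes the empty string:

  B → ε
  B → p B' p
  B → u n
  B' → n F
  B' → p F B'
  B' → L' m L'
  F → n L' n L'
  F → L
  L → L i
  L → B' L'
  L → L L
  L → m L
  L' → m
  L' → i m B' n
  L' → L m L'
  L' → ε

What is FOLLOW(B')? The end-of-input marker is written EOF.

In B → p B' p: add FIRST(p) = { p }.
In B' → p F B': B' is at the end, add FOLLOW(B') = { i, m, n, p }.
In L → B' L': add FIRST(L')\{ε} = { i, m, n, p }.
  Since L' is nullable, also add FOLLOW(L) = { i, m, n, p }.
In L' → i m B' n: add FIRST(n) = { n }.
Union: FOLLOW(B') = { i, m, n, p }.

{ i, m, n, p }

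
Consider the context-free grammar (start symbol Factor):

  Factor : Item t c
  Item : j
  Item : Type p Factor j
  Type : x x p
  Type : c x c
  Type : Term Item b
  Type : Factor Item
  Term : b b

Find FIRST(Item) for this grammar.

Item : j contributes {j}.
From Item : Type p Factor j: add FIRST(Type) = { b, c, j, x }.
Union: FIRST(Item) = { b, c, j, x }.

{ b, c, j, x }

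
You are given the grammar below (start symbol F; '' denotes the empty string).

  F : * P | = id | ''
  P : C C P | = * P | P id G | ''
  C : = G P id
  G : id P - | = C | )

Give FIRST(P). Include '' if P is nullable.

From P : C C P: add FIRST(C) = { = }.
P : = * P contributes {=}.
From P : P id G: P nullable, take FIRST(P) ∪ {id} = { =, id }.
P : '' contributes ''.
Union: FIRST(P) = { =, id, '' }.

{ =, id, '' }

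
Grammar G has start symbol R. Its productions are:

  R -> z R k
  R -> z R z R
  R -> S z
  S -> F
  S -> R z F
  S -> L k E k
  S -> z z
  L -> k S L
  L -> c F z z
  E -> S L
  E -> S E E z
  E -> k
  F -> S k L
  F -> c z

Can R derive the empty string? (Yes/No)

No nonterminal in this grammar is nullable.
No production of R has an RHS whose symbols are all nullable, so R is not nullable.

No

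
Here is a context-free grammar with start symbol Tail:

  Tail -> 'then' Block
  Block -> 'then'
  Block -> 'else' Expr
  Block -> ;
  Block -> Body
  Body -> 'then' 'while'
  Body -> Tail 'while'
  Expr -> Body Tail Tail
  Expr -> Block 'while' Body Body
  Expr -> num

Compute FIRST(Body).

Body -> 'then' 'while' contributes {'then'}.
From Body -> Tail 'while': add FIRST(Tail) = { 'then' }.
Union: FIRST(Body) = { 'then' }.

{ 'then' }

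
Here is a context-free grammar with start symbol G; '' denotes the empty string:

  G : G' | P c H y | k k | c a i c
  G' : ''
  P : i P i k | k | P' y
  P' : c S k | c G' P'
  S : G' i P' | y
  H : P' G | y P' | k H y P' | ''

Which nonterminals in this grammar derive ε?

Directly nullable (have an ''-production): G', H.
G : G' with every symbol nullable, so G is nullable.
No other nonterminal has a production whose RHS symbols are all nullable.

{ G, G', H }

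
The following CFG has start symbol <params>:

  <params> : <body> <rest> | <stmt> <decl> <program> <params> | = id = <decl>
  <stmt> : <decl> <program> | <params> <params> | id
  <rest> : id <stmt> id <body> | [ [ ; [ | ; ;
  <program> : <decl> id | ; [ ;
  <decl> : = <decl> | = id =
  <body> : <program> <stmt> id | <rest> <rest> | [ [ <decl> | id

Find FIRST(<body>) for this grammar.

From <body> : <program> <stmt> id: add FIRST(<program>) = { ;, = }.
From <body> : <rest> <rest>: add FIRST(<rest>) = { ;, [, id }.
<body> : [ [ <decl> contributes {[}.
<body> : id contributes {id}.
Union: FIRST(<body>) = { ;, =, [, id }.

{ ;, =, [, id }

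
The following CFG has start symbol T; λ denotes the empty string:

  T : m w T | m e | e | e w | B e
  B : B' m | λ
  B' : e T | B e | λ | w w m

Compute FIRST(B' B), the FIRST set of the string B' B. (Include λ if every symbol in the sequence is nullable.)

{ e, m, w, λ }

Add FIRST(B')\{λ} = { e, m, w }; B' is nullable, continue.
Add FIRST(B)\{λ} = { e, m, w }; B is nullable, continue.
Every symbol is nullable, so include λ.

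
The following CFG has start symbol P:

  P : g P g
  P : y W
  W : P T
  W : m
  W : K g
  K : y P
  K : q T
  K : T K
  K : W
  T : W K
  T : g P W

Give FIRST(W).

From W : P T: add FIRST(P) = { g, y }.
W : m contributes {m}.
From W : K g: add FIRST(K) = { g, m, q, y }.
Union: FIRST(W) = { g, m, q, y }.

{ g, m, q, y }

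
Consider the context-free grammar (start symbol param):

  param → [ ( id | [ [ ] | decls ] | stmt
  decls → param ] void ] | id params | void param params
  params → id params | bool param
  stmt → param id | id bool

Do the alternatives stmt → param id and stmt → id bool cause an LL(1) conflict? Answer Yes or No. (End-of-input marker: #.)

Yes

FIRST(param id) = { [, id, void } and FIRST(id bool) = { id }.
Both contain id, so the two alternatives are not disjoint — LL(1) conflict.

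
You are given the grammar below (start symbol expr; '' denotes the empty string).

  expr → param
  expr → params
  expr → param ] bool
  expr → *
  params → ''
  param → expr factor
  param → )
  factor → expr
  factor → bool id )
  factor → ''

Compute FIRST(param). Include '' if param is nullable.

From param → expr factor: expr, factor nullable, take FIRST(expr) ∪ FIRST(factor) = { ), *, ], bool }; also '' since the whole RHS is nullable.
param → ) contributes {)}.
Union: FIRST(param) = { ), *, ], bool, '' }.

{ ), *, ], bool, '' }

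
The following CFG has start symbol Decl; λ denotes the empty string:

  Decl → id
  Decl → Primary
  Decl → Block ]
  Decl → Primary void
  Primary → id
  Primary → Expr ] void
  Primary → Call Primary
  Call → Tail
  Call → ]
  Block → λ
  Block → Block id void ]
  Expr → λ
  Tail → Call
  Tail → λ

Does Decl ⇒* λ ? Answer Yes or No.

No

Nullable nonterminals: Block, Call, Expr, Tail.
No production of Decl has an RHS whose symbols are all nullable, so Decl is not nullable.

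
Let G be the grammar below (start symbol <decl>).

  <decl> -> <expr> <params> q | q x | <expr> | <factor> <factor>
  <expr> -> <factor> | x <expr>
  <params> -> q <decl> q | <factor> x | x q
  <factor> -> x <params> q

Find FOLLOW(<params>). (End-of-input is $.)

In <decl> -> <expr> <params> q: add FIRST(q) = { q }.
In <factor> -> x <params> q: add FIRST(q) = { q }.
Union: FOLLOW(<params>) = { q }.

{ q }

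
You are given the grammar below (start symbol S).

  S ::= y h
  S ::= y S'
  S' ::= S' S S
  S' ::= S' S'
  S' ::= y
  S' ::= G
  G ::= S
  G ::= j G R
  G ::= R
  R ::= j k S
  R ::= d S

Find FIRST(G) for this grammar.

{ d, j, y }

From G ::= S: add FIRST(S) = { y }.
G ::= j G R contributes {j}.
From G ::= R: add FIRST(R) = { d, j }.
Union: FIRST(G) = { d, j, y }.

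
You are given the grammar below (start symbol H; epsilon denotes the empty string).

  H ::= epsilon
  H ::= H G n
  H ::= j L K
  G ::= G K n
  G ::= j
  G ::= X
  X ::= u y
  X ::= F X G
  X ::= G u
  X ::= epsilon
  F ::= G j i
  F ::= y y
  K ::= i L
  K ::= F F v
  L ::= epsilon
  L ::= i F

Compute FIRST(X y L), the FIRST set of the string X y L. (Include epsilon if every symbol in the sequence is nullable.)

{ i, j, u, y }

Add FIRST(X)\{epsilon} = { i, j, u, y }; X is nullable, continue.
y is a terminal; add {y} and stop.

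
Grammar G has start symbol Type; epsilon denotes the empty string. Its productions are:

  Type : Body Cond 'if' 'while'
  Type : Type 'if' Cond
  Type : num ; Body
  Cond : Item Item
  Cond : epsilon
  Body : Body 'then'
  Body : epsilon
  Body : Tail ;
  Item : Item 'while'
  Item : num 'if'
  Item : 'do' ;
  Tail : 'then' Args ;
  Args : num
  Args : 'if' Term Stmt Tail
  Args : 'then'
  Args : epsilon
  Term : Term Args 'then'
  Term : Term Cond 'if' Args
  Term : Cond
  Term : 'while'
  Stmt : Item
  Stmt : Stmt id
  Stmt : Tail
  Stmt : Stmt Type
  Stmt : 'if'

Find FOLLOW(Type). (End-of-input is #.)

Type is the start symbol, so # ∈ FOLLOW(Type).
In Type : Type 'if' Cond: add FIRST('if' Cond) = { 'if' }.
In Stmt : Stmt Type: Type is at the end, add FOLLOW(Stmt) = { 'do', 'if', 'then', id, num }.
Union: FOLLOW(Type) = { #, 'do', 'if', 'then', id, num }.

{ #, 'do', 'if', 'then', id, num }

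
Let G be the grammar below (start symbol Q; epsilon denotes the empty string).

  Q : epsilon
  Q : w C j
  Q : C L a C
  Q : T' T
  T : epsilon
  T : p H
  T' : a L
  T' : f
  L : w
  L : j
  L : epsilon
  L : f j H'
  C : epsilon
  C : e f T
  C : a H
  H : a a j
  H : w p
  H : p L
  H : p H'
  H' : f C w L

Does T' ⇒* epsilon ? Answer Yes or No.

Nullable nonterminals: C, L, Q, T.
No production of T' has an RHS whose symbols are all nullable, so T' is not nullable.

No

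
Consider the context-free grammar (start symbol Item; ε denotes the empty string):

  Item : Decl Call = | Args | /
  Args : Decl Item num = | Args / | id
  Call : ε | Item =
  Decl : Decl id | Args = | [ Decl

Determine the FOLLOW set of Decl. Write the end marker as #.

In Item : Decl Call =: add FIRST(Call =) = { /, =, [, id }.
In Args : Decl Item num =: add FIRST(Item num =) = { /, [, id }.
In Decl : Decl id: add FIRST(id) = { id }.
In Decl : [ Decl: Decl is at the end, add FOLLOW(Decl) = { /, =, [, id }.
Union: FOLLOW(Decl) = { /, =, [, id }.

{ /, =, [, id }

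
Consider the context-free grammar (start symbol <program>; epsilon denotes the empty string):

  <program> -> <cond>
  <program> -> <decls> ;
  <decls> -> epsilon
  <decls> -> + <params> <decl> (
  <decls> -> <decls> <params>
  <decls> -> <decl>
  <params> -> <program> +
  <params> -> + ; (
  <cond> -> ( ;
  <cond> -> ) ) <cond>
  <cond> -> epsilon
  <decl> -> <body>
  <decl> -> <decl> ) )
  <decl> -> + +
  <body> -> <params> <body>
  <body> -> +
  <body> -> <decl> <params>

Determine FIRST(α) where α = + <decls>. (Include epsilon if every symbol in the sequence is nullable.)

+ is a terminal; add {+} and stop.

{ + }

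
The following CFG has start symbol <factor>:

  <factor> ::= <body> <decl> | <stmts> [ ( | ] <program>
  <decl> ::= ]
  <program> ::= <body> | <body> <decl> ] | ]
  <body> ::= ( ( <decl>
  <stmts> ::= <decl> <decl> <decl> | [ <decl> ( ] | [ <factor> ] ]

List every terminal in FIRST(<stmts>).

From <stmts> ::= <decl> <decl> <decl>: add FIRST(<decl>) = { ] }.
<stmts> ::= [ <decl> ( ] contributes {[}.
<stmts> ::= [ <factor> ] ] contributes {[}.
Union: FIRST(<stmts>) = { [, ] }.

{ [, ] }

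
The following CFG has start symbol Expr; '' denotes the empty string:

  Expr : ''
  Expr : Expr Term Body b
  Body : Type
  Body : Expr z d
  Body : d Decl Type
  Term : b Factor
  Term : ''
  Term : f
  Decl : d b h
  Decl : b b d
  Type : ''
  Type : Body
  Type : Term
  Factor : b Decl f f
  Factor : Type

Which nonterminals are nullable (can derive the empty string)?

{ Body, Expr, Factor, Term, Type }

Directly nullable (have an ''-production): Expr, Term, Type.
Factor : Type with every symbol nullable, so Factor is nullable.
Body : Type with every symbol nullable, so Body is nullable.
No other nonterminal has a production whose RHS symbols are all nullable.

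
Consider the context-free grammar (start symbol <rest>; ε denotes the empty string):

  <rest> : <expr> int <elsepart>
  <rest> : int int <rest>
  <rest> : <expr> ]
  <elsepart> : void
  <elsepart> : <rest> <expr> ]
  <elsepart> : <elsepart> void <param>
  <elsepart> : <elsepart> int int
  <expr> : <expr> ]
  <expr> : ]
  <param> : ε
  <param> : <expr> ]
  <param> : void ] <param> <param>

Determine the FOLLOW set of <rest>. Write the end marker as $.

{ $, ] }

<rest> is the start symbol, so $ ∈ FOLLOW(<rest>).
In <rest> : int int <rest>: <rest> is at the end, add FOLLOW(<rest>) = { $, ] }.
In <elsepart> : <rest> <expr> ]: add FIRST(<expr> ]) = { ] }.
Union: FOLLOW(<rest>) = { $, ] }.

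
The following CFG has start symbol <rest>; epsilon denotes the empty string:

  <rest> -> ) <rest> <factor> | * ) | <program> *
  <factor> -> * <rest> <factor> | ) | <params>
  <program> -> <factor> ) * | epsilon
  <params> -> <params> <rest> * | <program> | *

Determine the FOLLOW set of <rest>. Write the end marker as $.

<rest> is the start symbol, so $ ∈ FOLLOW(<rest>).
In <rest> -> ) <rest> <factor>: add FIRST(<factor>)\{epsilon} = { ), * }.
  Since <factor> is nullable, also add FOLLOW(<rest>) = { $, ), * }.
In <factor> -> * <rest> <factor>: add FIRST(<factor>)\{epsilon} = { ), * }.
  Since <factor> is nullable, also add FOLLOW(<factor>) = { $, ), * }.
In <params> -> <params> <rest> *: add FIRST(*) = { * }.
Union: FOLLOW(<rest>) = { $, ), * }.

{ $, ), * }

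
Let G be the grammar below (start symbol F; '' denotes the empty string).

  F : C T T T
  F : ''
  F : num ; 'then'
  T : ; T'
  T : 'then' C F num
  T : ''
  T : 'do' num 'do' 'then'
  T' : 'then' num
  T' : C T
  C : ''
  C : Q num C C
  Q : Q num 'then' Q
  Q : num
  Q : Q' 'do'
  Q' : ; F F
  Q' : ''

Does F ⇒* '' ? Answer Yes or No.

F has an ''-production, so F ⇒ ''.

Yes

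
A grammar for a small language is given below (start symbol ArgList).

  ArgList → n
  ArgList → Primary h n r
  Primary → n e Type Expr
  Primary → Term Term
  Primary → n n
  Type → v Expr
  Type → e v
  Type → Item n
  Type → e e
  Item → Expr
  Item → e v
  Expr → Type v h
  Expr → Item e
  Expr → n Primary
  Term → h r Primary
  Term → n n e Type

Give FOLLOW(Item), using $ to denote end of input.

In Type → Item n: add FIRST(n) = { n }.
In Expr → Item e: add FIRST(e) = { e }.
Union: FOLLOW(Item) = { e, n }.

{ e, n }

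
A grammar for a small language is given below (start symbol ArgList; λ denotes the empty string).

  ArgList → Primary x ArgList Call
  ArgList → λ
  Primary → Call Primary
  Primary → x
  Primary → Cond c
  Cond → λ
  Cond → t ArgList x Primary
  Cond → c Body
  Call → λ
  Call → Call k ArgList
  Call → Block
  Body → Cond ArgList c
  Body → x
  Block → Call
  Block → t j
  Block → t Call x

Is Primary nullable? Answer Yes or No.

Nullable nonterminals: ArgList, Block, Call, Cond.
No production of Primary has an RHS whose symbols are all nullable, so Primary is not nullable.

No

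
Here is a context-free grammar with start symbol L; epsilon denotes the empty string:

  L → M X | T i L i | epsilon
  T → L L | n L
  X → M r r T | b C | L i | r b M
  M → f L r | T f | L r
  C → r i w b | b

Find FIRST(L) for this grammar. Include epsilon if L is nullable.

From L → M X: add FIRST(M) = { f, i, n, r }.
From L → T i L i: T nullable, take FIRST(T) ∪ {i} = { f, i, n, r }.
L → epsilon contributes epsilon.
Union: FIRST(L) = { f, i, n, r, epsilon }.

{ f, i, n, r, epsilon }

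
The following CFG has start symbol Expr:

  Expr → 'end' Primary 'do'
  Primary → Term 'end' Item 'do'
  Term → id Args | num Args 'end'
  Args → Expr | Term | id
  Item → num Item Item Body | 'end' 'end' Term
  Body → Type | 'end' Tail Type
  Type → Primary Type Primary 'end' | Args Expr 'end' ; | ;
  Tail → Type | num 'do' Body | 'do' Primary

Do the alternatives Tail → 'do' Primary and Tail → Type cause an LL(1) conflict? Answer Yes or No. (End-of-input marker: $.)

No

FIRST('do' Primary) = { 'do' } and FIRST(Type) = { 'end', ;, id, num }.
The FIRST sets are disjoint and neither alternative is nullable — no conflict.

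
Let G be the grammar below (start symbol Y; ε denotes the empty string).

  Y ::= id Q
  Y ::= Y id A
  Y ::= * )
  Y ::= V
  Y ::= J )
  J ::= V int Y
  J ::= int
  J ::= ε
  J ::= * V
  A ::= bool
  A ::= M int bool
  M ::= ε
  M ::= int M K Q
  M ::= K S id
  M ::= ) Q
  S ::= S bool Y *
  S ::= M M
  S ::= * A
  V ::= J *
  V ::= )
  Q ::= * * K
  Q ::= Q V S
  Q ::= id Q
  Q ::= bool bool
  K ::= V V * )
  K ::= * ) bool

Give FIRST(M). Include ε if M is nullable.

{ ), *, int, ε }

M ::= ε contributes ε.
M ::= int M K Q contributes {int}.
From M ::= K S id: add FIRST(K) = { ), *, int }.
M ::= ) Q contributes {)}.
Union: FIRST(M) = { ), *, int, ε }.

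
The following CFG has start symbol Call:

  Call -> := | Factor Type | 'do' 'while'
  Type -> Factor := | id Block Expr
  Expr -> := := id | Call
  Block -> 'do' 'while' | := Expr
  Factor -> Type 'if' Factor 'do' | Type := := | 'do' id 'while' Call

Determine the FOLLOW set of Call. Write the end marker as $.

{ $, 'do', 'if', :=, id }

Call is the start symbol, so $ ∈ FOLLOW(Call).
In Expr -> Call: Call is at the end, add FOLLOW(Expr) = { $, 'do', 'if', :=, id }.
In Factor -> 'do' id 'while' Call: Call is at the end, add FOLLOW(Factor) = { 'do', :=, id }.
Union: FOLLOW(Call) = { $, 'do', 'if', :=, id }.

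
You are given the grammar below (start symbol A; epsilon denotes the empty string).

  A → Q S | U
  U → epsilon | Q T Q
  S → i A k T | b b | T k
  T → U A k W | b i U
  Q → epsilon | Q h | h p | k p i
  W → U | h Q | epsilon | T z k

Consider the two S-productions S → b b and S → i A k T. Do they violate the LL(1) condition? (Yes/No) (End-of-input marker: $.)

FIRST(b b) = { b } and FIRST(i A k T) = { i }.
The FIRST sets are disjoint and neither alternative is nullable — no conflict.

No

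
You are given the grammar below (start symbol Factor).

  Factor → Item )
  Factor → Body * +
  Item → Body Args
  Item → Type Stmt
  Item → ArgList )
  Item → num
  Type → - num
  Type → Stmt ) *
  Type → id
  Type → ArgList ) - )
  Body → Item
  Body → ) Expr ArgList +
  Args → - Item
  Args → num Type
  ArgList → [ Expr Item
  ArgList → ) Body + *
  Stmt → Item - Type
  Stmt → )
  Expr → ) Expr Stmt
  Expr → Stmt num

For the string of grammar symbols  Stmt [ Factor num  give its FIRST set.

{ ), -, [, id, num }

Add FIRST(Stmt) = { ), -, [, id, num }; Stmt is not nullable, stop.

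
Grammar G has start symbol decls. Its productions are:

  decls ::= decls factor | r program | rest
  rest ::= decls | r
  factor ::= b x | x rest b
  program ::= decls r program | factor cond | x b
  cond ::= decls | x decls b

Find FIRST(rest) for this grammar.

{ r }

From rest ::= decls: add FIRST(decls) = { r }.
rest ::= r contributes {r}.
Union: FIRST(rest) = { r }.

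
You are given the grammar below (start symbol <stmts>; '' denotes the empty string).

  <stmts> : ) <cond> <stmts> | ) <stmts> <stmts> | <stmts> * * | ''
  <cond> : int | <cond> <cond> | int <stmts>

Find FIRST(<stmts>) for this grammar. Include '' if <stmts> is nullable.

<stmts> : ) <cond> <stmts> contributes {)}.
<stmts> : ) <stmts> <stmts> contributes {)}.
From <stmts> : <stmts> * *: <stmts> nullable, take FIRST(<stmts>) ∪ {*} = { ), * }.
<stmts> : '' contributes ''.
Union: FIRST(<stmts>) = { ), *, '' }.

{ ), *, '' }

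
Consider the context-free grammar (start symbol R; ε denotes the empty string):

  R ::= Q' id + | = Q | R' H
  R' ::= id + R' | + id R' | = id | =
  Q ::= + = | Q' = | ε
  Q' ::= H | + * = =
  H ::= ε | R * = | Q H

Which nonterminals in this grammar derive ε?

Directly nullable (have an ε-production): Q, H.
Q' ::= H with every symbol nullable, so Q' is nullable.
No other nonterminal has a production whose RHS symbols are all nullable.

{ H, Q, Q' }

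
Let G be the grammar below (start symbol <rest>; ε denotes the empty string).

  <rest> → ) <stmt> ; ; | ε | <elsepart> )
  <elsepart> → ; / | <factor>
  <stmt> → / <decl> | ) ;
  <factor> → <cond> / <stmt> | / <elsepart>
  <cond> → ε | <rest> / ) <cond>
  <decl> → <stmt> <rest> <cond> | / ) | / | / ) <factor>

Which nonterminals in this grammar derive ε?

Directly nullable (have an ε-production): <rest>, <cond>.
No other nonterminal has a production whose RHS symbols are all nullable.

{ <cond>, <rest> }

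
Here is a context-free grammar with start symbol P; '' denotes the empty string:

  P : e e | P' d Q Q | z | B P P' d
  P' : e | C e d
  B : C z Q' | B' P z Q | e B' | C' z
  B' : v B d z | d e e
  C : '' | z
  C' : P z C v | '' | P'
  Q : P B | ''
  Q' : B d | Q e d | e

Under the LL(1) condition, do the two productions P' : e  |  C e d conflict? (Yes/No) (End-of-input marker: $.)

Yes

FIRST(e) = { e } and FIRST(C e d) = { e, z }.
Both contain e, so the two alternatives are not disjoint — LL(1) conflict.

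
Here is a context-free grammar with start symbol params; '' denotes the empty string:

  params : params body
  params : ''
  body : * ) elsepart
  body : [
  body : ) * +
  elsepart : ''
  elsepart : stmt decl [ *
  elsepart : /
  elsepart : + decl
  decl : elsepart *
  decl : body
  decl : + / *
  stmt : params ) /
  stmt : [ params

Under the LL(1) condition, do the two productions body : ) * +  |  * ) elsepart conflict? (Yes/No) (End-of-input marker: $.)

FIRST() * +) = { ) } and FIRST(* ) elsepart) = { * }.
The FIRST sets are disjoint and neither alternative is nullable — no conflict.

No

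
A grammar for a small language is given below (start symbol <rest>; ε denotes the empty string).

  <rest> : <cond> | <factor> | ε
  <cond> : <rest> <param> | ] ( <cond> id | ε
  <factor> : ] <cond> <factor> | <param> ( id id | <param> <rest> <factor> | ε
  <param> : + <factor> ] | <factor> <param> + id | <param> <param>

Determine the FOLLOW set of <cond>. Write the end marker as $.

{ $, +, ], id }

In <rest> : <cond>: <cond> is at the end, add FOLLOW(<rest>) = { $, +, ] }.
In <cond> : ] ( <cond> id: add FIRST(id) = { id }.
In <factor> : ] <cond> <factor>: add FIRST(<factor>)\{ε} = { +, ] }.
  Since <factor> is nullable, also add FOLLOW(<factor>) = { $, +, ] }.
Union: FOLLOW(<cond>) = { $, +, ], id }.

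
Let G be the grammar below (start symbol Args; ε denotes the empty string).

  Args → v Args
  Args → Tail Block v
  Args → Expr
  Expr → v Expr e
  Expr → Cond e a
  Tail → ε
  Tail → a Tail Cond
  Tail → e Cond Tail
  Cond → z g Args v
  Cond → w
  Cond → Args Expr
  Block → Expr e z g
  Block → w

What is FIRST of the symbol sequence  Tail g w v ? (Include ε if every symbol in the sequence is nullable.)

Add FIRST(Tail)\{ε} = { a, e }; Tail is nullable, continue.
g is a terminal; add {g} and stop.

{ a, e, g }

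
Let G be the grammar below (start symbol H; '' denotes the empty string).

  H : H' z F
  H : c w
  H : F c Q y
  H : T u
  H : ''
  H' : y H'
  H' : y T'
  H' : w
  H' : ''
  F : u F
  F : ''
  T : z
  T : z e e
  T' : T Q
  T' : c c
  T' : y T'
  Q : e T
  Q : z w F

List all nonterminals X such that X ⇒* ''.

Directly nullable (have an ''-production): H, H', F.
No other nonterminal has a production whose RHS symbols are all nullable.

{ F, H, H' }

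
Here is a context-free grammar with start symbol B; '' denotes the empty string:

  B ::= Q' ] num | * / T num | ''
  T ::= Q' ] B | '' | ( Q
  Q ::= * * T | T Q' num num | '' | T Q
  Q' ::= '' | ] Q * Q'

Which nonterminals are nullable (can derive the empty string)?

Directly nullable (have an ''-production): B, T, Q, Q'.

{ B, Q, Q', T }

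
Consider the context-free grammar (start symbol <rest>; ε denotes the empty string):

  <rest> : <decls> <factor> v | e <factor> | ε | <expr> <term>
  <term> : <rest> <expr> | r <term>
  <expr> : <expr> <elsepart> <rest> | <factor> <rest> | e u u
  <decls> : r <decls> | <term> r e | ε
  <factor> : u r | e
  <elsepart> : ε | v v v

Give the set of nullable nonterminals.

{ <decls>, <elsepart>, <rest> }

Directly nullable (have an ε-production): <rest>, <decls>, <elsepart>.
No other nonterminal has a production whose RHS symbols are all nullable.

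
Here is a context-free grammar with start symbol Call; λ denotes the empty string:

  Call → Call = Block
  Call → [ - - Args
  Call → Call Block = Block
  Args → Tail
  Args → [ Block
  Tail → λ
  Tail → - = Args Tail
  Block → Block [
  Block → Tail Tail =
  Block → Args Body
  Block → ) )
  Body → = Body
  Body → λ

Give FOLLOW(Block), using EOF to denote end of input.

{ EOF, ), -, =, [ }

In Call → Call = Block: Block is at the end, add FOLLOW(Call) = { EOF, ), -, =, [ }.
In Call → Call Block = Block: add FIRST(= Block) = { = }.
In Call → Call Block = Block: Block is at the end, add FOLLOW(Call) = { EOF, ), -, =, [ }.
In Args → [ Block: Block is at the end, add FOLLOW(Args) = { EOF, ), -, =, [ }.
In Block → Block [: add FIRST([) = { [ }.
Union: FOLLOW(Block) = { EOF, ), -, =, [ }.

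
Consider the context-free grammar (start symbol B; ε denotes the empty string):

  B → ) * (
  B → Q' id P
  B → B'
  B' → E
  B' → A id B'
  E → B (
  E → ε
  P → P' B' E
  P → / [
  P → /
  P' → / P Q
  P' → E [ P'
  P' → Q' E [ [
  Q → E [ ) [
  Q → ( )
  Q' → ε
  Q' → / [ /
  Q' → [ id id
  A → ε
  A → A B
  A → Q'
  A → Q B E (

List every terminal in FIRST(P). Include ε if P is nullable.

From P → P' B' E: add FIRST(P') = { (, ), /, [, id }.
P → / [ contributes {/}.
P → / contributes {/}.
Union: FIRST(P) = { (, ), /, [, id }.

{ (, ), /, [, id }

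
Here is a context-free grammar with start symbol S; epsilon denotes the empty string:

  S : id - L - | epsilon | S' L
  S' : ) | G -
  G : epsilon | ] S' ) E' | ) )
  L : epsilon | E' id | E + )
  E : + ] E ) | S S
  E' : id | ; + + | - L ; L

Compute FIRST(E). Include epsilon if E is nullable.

{ ), +, -, ], id, epsilon }

E : + ] E ) contributes {+}.
From E : S S: S, S nullable, take FIRST(S) ∪ FIRST(S) = { ), -, ], id }; also epsilon since the whole RHS is nullable.
Union: FIRST(E) = { ), +, -, ], id, epsilon }.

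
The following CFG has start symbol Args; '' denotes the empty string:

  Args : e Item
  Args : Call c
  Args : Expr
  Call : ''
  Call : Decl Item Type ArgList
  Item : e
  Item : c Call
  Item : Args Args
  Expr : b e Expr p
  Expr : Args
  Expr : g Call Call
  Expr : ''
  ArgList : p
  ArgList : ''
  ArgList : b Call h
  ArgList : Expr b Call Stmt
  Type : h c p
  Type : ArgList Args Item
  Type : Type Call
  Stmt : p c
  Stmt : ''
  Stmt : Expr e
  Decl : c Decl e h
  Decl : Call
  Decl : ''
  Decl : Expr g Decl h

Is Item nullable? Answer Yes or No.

Yes

Item : Args Args and each of Args, Args is nullable, so Item ⇒* ''.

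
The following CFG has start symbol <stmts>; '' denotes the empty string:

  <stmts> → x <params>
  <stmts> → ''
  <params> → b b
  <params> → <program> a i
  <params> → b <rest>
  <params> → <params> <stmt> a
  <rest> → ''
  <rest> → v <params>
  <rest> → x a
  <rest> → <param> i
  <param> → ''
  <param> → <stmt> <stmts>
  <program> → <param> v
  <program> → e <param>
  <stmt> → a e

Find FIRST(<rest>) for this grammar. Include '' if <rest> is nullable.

<rest> → '' contributes ''.
<rest> → v <params> contributes {v}.
<rest> → x a contributes {x}.
From <rest> → <param> i: <param> nullable, take FIRST(<param>) ∪ {i} = { a, i }.
Union: FIRST(<rest>) = { a, i, v, x, '' }.

{ a, i, v, x, '' }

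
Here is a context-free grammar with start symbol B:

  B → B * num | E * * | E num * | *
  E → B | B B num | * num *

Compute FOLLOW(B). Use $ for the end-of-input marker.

B is the start symbol, so $ ∈ FOLLOW(B).
In B → B * num: add FIRST(* num) = { * }.
In E → B: B is at the end, add FOLLOW(E) = { *, num }.
In E → B B num: add FIRST(B num) = { * }.
In E → B B num: add FIRST(num) = { num }.
Union: FOLLOW(B) = { $, *, num }.

{ $, *, num }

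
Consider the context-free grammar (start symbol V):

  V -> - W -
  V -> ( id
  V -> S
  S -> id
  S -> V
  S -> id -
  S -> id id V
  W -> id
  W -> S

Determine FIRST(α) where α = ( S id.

( is a terminal; add {(} and stop.

{ ( }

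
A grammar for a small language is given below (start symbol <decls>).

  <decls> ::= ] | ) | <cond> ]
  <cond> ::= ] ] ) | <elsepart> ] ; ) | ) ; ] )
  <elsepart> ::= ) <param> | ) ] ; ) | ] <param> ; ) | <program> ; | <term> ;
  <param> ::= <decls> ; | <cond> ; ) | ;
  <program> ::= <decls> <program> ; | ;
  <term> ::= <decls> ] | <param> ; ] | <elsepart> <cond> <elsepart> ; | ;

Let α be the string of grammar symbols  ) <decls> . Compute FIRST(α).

) is a terminal; add {)} and stop.

{ ) }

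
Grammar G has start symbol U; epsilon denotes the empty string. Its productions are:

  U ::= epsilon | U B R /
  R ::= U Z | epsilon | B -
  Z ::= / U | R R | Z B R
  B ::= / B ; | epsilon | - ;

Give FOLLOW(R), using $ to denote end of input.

{ -, / }

In U ::= U B R /: add FIRST(/) = { / }.
In Z ::= R R: add FIRST(R)\{epsilon} = { -, / }.
  Since R is nullable, also add FOLLOW(Z) = { -, / }.
In Z ::= R R: R is at the end, add FOLLOW(Z) = { -, / }.
In Z ::= Z B R: R is at the end, add FOLLOW(Z) = { -, / }.
Union: FOLLOW(R) = { -, / }.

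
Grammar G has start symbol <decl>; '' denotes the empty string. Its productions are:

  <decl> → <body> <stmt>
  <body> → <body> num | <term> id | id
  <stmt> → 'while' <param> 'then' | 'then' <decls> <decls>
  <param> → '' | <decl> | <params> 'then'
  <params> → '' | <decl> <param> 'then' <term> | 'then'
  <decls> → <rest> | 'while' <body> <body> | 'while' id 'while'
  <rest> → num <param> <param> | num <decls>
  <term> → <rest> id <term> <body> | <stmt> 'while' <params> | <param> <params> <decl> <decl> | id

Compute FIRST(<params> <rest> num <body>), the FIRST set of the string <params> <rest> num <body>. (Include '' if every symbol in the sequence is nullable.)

Add FIRST(<params>)\{''} = { 'then', 'while', id, num }; <params> is nullable, continue.
Add FIRST(<rest>) = { num }; <rest> is not nullable, stop.

{ 'then', 'while', id, num }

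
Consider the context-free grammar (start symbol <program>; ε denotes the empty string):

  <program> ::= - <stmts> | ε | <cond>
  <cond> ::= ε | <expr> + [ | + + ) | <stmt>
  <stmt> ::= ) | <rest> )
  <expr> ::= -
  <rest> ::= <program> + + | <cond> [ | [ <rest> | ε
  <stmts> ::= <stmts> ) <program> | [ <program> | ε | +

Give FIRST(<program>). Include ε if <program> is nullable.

<program> ::= - <stmts> contributes {-}.
<program> ::= ε contributes ε.
From <program> ::= <cond>: add FIRST(<cond>) = { ), +, -, [, ε } (including ε since <cond> is nullable).
Union: FIRST(<program>) = { ), +, -, [, ε }.

{ ), +, -, [, ε }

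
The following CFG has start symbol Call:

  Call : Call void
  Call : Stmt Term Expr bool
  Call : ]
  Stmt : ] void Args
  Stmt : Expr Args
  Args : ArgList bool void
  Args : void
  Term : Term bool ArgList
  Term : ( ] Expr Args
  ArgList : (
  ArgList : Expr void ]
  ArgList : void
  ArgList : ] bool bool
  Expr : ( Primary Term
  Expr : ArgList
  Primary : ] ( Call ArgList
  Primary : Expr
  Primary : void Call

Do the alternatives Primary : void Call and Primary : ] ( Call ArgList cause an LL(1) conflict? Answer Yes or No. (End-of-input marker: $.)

FIRST(void Call) = { void } and FIRST(] ( Call ArgList) = { ] }.
The FIRST sets are disjoint and neither alternative is nullable — no conflict.

No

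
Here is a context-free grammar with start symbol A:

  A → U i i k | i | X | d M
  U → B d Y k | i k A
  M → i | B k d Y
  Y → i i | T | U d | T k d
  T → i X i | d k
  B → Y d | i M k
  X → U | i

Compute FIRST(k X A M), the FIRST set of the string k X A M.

k is a terminal; add {k} and stop.

{ k }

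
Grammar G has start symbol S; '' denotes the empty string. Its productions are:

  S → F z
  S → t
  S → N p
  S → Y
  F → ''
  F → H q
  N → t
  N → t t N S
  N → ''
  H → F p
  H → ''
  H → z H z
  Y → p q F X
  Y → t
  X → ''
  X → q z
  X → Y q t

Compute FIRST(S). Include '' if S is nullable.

{ p, q, t, z }

From S → F z: F nullable, take FIRST(F) ∪ {z} = { p, q, z }.
S → t contributes {t}.
From S → N p: N nullable, take FIRST(N) ∪ {p} = { p, t }.
From S → Y: add FIRST(Y) = { p, t }.
Union: FIRST(S) = { p, q, t, z }.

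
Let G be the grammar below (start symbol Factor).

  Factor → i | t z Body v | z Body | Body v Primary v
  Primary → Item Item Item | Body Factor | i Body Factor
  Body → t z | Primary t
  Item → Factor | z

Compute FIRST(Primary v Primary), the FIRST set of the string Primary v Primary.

{ i, t, z }

Add FIRST(Primary) = { i, t, z }; Primary is not nullable, stop.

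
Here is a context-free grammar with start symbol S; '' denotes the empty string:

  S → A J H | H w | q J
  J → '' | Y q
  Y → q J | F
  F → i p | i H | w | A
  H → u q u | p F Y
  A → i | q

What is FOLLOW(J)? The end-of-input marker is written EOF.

{ EOF, i, p, q, u, w }

In S → A J H: add FIRST(H) = { p, u }.
In S → q J: J is at the end, add FOLLOW(S) = { EOF }.
In Y → q J: J is at the end, add FOLLOW(Y) = { EOF, i, q, w }.
Union: FOLLOW(J) = { EOF, i, p, q, u, w }.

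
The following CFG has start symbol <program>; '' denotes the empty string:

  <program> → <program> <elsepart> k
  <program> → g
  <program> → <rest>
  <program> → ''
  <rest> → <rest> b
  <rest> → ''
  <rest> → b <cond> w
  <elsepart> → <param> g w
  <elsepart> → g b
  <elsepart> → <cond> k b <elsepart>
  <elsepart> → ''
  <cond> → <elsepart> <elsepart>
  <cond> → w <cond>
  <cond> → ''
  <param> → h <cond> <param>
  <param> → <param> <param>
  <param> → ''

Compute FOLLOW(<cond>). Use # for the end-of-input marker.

In <rest> → b <cond> w: add FIRST(w) = { w }.
In <elsepart> → <cond> k b <elsepart>: add FIRST(k b <elsepart>) = { k }.
In <cond> → w <cond>: <cond> is at the end, add FOLLOW(<cond>) = { g, h, k, w }.
In <param> → h <cond> <param>: add FIRST(<param>)\{''} = { h }.
  Since <param> is nullable, also add FOLLOW(<param>) = { g, h }.
Union: FOLLOW(<cond>) = { g, h, k, w }.

{ g, h, k, w }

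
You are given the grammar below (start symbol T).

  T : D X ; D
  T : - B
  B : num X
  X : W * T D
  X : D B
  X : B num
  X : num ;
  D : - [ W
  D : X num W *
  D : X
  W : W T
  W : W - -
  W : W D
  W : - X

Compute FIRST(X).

From X : W * T D: add FIRST(W) = { - }.
From X : D B: add FIRST(D) = { -, num }.
From X : B num: add FIRST(B) = { num }.
X : num ; contributes {num}.
Union: FIRST(X) = { -, num }.

{ -, num }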